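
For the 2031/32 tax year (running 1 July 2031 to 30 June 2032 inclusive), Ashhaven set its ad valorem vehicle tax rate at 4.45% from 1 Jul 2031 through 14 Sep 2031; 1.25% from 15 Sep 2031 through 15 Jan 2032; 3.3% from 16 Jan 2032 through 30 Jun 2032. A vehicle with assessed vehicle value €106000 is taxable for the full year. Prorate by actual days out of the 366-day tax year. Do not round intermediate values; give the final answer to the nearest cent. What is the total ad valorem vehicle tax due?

1 Jul – 14 Sep 2031: 76 days at 4.45% → €106000 × 4.45% × 76/366 = €979.4863
15 Sep 2031 – 15 Jan 2032: 123 days at 1.25% → €106000 × 1.25% × 123/366 = €445.2869
16 Jan – 30 Jun 2032: 167 days at 3.3% → €106000 × 3.3% × 167/366 = €1596.0820
Total = €3020.8552

€3020.86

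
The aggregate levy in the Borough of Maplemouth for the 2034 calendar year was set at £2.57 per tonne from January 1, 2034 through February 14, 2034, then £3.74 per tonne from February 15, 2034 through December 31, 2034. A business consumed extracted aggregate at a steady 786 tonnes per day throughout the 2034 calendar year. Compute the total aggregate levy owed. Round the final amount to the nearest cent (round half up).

January 1 – February 14, 2034: 45 days × 786 tonnes/day = 35,370 tonnes at £2.57/tonne → £90900.90
February 15 – December 31, 2034: 320 days × 786 tonnes/day = 251,520 tonnes at £3.74/tonne → £940684.80

£1031585.70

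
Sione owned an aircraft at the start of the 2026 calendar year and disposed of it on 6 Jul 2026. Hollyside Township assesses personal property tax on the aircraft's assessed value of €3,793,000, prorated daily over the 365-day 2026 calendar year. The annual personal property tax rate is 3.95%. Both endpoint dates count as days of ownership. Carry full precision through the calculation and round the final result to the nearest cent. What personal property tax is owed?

Days held (1 Jan – 6 Jul 2026): 187 out of 365
Tax = €3,793,000 × 3.95% × 187/365 = €76,758.8890

€76,758.89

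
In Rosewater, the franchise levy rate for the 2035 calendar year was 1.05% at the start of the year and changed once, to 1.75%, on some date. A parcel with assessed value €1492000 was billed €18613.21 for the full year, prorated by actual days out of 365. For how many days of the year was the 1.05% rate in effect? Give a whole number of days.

Let d = days at the first rate; then 365 − d days at the second rate.
€1492000 × [1.05%·d + 1.75%·(365−d)] / 365 = €18613.21
Solving gives d = 262, so the new rate took effect on 20 September 2035.

262 days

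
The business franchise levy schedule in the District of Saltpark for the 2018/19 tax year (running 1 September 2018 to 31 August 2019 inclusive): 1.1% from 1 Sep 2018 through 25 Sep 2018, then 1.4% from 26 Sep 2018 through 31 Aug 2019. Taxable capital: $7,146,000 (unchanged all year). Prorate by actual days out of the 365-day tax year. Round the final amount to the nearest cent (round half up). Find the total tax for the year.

$98,575.64

1 Sep – 25 Sep 2018: 25 days at 1.1% → $7,146,000 × 1.1% × 25/365 = $5,383.9726
26 Sep 2018 – 31 Aug 2019: 340 days at 1.4% → $7,146,000 × 1.4% × 340/365 = $93,191.6712
Total = $98,575.6438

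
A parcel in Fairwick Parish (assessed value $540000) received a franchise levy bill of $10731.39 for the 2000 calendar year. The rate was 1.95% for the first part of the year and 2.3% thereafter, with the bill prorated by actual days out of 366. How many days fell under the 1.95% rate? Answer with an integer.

327 days

Let d = days at the first rate; then 366 − d days at the second rate.
$540000 × [1.95%·d + 2.3%·(366−d)] / 366 = $10731.39
Solving gives d = 327, so the new rate took effect on 23 November 2000.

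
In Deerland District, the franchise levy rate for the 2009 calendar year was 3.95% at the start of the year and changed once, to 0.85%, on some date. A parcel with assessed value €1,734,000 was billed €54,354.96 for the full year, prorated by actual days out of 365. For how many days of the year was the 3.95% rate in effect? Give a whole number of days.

269 days

Let d = days at the first rate; then 365 − d days at the second rate.
€1,734,000 × [3.95%·d + 0.85%·(365−d)] / 365 = €54,354.96
Solving gives d = 269, so the new rate took effect on September 27, 2009.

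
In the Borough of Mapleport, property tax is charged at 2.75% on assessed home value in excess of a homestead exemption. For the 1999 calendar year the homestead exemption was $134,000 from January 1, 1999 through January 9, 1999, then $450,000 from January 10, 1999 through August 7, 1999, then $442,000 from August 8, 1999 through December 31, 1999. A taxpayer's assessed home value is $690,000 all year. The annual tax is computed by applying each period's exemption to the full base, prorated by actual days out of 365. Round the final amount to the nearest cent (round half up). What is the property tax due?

January 1 – January 9, 1999: 9 days, exemption $134,000 → ($690,000 − $134,000) × 2.75% × 9/365 = $377.0137
January 10 – August 7, 1999: 210 days, exemption $450,000 → ($690,000 − $450,000) × 2.75% × 210/365 = $3,797.2603
August 8 – December 31, 1999: 146 days, exemption $442,000 → ($690,000 − $442,000) × 2.75% × 146/365 = $2,728.0000
Total = $6,902.2740

$6,902.27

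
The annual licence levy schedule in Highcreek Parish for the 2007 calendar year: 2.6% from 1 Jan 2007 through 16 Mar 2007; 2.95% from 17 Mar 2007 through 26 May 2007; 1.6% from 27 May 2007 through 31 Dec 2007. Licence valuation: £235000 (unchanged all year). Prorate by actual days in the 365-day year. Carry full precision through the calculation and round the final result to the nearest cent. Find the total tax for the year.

1 Jan – 16 Mar 2007: 75 days at 2.6% → £235000 × 2.6% × 75/365 = £1255.4795
17 Mar – 26 May 2007: 71 days at 2.95% → £235000 × 2.95% × 71/365 = £1348.5137
27 May – 31 Dec 2007: 219 days at 1.6% → £235000 × 1.6% × 219/365 = £2256.0000
Total = £4859.9932

£4859.99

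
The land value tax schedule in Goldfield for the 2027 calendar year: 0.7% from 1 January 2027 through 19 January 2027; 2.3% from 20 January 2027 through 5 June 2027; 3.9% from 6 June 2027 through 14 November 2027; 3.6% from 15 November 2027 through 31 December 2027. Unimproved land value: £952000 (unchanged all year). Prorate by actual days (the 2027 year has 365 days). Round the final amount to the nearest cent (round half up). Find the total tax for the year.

1 January – 19 January 2027: 19 days at 0.7% → £952000 × 0.7% × 19/365 = £346.8932
20 January – 5 June 2027: 137 days at 2.3% → £952000 × 2.3% × 137/365 = £8218.4986
6 June – 14 November 2027: 162 days at 3.9% → £952000 × 3.9% × 162/365 = £16478.7288
15 November – 31 December 2027: 47 days at 3.6% → £952000 × 3.6% × 47/365 = £4413.1068
Total = £29457.2274

£29457.23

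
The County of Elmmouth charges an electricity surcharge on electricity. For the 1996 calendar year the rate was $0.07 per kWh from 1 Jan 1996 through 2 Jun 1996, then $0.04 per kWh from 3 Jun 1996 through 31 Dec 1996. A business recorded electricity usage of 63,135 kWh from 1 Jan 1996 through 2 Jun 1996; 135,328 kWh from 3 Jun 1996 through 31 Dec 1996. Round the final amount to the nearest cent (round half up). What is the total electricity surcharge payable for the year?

$9,832.57

1 Jan – 2 Jun 1996: 63,135 kWh at $0.07/kWh → $4,419.45
3 Jun – 31 Dec 1996: 135,328 kWh at $0.04/kWh → $5,413.12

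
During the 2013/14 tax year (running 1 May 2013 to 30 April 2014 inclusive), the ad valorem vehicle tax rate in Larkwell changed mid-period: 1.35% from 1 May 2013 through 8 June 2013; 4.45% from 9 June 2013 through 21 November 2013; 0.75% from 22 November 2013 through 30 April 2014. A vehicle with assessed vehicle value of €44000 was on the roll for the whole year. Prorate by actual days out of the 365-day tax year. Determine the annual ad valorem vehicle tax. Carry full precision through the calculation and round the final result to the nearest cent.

€1098.61

1 May – 8 June 2013: 39 days at 1.35% → €44000 × 1.35% × 39/365 = €63.4685
9 June – 21 November 2013: 166 days at 4.45% → €44000 × 4.45% × 166/365 = €890.4877
22 November 2013 – 30 April 2014: 160 days at 0.75% → €44000 × 0.75% × 160/365 = €144.6575
Total = €1098.6137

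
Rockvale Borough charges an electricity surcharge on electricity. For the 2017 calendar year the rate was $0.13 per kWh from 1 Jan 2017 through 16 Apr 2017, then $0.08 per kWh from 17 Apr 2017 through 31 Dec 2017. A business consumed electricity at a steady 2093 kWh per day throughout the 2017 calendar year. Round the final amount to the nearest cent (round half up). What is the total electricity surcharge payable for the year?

$72,208.50

1 Jan – 16 Apr 2017: 106 days × 2093 kWh/day = 221,858 kWh at $0.13/kWh → $28,841.54
17 Apr – 31 Dec 2017: 259 days × 2093 kWh/day = 542,087 kWh at $0.08/kWh → $43,366.96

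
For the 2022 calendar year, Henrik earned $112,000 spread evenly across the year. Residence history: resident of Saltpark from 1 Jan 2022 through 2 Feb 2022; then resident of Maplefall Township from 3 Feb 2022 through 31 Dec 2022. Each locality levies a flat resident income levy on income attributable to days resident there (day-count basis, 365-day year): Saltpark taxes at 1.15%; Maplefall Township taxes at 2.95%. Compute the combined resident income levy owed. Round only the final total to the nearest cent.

$3,121.73

Saltpark, 1 Jan – 2 Feb 2022: 33 days → $112,000 × 1.15% × 33/365 = $116.4493
Maplefall Township, 3 Feb – 31 Dec 2022: 332 days → $112,000 × 2.95% × 332/365 = $3,005.2822
Total = $3,121.7315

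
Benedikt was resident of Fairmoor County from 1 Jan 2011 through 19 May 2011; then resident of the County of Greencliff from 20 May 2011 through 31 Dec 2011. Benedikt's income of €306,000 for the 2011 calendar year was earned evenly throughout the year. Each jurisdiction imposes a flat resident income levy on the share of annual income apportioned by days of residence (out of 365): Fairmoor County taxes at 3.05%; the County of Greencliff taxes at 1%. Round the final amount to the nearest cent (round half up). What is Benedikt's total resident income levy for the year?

€5,448.90

Fairmoor County, 1 Jan – 19 May 2011: 139 days → €306,000 × 3.05% × 139/365 = €3,554.2110
The County of Greencliff, 20 May – 31 Dec 2011: 226 days → €306,000 × 1% × 226/365 = €1,894.6849
Total = €5,448.8959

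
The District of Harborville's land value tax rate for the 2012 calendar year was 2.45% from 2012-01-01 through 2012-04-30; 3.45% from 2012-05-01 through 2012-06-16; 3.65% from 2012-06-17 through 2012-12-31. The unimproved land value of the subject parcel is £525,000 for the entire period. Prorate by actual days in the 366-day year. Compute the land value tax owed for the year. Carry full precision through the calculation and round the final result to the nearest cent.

2012-01-01 to 2012-04-30: 121 days at 2.45% → £525,000 × 2.45% × 121/366 = £4,252.3566
2012-05-01 to 2012-06-16: 47 days at 3.45% → £525,000 × 3.45% × 47/366 = £2,325.9221
2012-06-17 to 2012-12-31: 198 days at 3.65% → £525,000 × 3.65% × 198/366 = £10,366.5984
Total = £16,944.8770

£16,944.88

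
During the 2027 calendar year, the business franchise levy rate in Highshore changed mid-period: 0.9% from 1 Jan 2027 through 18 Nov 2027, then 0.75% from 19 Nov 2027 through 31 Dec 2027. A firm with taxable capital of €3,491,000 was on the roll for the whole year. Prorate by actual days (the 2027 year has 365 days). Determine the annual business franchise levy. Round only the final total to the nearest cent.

€30,802.10

1 Jan – 18 Nov 2027: 322 days at 0.9% → €3,491,000 × 0.9% × 322/365 = €27,717.5836
19 Nov – 31 Dec 2027: 43 days at 0.75% → €3,491,000 × 0.75% × 43/365 = €3,084.5137
Total = €30,802.0973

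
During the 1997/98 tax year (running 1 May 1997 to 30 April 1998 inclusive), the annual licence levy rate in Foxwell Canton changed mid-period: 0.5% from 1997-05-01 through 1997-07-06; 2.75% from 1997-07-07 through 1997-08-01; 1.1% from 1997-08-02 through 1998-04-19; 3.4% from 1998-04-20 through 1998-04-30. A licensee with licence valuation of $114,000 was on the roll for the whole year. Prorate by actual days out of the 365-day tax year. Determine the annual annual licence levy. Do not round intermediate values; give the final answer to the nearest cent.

1997-05-01 to 1997-07-06: 67 days at 0.5% → $114,000 × 0.5% × 67/365 = $104.6301
1997-07-07 to 1997-08-01: 26 days at 2.75% → $114,000 × 2.75% × 26/365 = $223.3151
1997-08-02 to 1998-04-19: 261 days at 1.1% → $114,000 × 1.1% × 261/365 = $896.6959
1998-04-20 to 1998-04-30: 11 days at 3.4% → $114,000 × 3.4% × 11/365 = $116.8110
Total = $1,341.4521

$1,341.45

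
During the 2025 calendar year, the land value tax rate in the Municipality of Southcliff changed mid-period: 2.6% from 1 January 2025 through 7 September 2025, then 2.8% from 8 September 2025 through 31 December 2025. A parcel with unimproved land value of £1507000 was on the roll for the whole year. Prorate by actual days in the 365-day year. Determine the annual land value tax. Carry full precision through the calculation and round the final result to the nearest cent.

1 January – 7 September 2025: 250 days at 2.6% → £1507000 × 2.6% × 250/365 = £26836.9863
8 September – 31 December 2025: 115 days at 2.8% → £1507000 × 2.8% × 115/365 = £13294.6301
Total = £40131.6164

£40131.62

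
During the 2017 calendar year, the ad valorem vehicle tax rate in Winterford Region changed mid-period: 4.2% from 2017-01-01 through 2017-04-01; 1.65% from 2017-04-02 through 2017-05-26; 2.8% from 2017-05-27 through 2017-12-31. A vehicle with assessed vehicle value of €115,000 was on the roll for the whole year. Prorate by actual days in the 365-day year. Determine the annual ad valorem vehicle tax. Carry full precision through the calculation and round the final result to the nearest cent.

€3,422.12

2017-01-01 to 2017-04-01: 91 days at 4.2% → €115,000 × 4.2% × 91/365 = €1,204.1918
2017-04-02 to 2017-05-26: 55 days at 1.65% → €115,000 × 1.65% × 55/365 = €285.9247
2017-05-27 to 2017-12-31: 219 days at 2.8% → €115,000 × 2.8% × 219/365 = €1,932.0000
Total = €3,422.1164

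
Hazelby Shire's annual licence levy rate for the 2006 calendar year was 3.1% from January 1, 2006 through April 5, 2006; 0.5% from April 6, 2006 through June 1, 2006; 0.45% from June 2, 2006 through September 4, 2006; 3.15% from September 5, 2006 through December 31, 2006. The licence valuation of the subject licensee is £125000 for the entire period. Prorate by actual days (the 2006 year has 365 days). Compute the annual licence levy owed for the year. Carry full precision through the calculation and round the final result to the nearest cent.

January 1 – April 5, 2006: 95 days at 3.1% → £125000 × 3.1% × 95/365 = £1008.5616
April 6 – June 1, 2006: 57 days at 0.5% → £125000 × 0.5% × 57/365 = £97.6027
June 2 – September 4, 2006: 95 days at 0.45% → £125000 × 0.45% × 95/365 = £146.4041
September 5 – December 31, 2006: 118 days at 3.15% → £125000 × 3.15% × 118/365 = £1272.9452
Total = £2525.5137

£2525.51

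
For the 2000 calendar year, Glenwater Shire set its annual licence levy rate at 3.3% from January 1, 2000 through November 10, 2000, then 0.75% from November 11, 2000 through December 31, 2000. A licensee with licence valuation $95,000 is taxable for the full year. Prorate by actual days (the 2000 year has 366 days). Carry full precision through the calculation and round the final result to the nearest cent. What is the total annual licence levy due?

$2,797.44

January 1 – November 10, 2000: 315 days at 3.3% → $95,000 × 3.3% × 315/366 = $2,698.1557
November 11 – December 31, 2000: 51 days at 0.75% → $95,000 × 0.75% × 51/366 = $99.2828
Total = $2,797.4385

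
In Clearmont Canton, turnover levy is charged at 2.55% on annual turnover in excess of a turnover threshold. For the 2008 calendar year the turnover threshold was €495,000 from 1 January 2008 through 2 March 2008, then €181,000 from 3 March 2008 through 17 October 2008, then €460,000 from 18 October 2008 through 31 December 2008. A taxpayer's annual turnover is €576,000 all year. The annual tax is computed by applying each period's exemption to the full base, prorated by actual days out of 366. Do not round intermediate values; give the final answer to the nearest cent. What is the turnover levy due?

€7,258.23

1 January – 2 March 2008: 62 days, exemption €495,000 → (€576,000 − €495,000) × 2.55% × 62/366 = €349.8934
3 March – 17 October 2008: 229 days, exemption €181,000 → (€576,000 − €181,000) × 2.55% × 229/366 = €6,302.1926
18 October – 31 December 2008: 75 days, exemption €460,000 → (€576,000 − €460,000) × 2.55% × 75/366 = €606.1475
Total = €7,258.2336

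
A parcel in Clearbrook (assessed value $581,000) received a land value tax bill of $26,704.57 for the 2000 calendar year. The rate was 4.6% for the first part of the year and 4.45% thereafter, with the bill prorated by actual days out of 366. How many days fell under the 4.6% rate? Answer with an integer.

357 days

Let d = days at the first rate; then 366 − d days at the second rate.
$581,000 × [4.6%·d + 4.45%·(366−d)] / 366 = $26,704.57
Solving gives d = 357, so the new rate took effect on December 23, 2000.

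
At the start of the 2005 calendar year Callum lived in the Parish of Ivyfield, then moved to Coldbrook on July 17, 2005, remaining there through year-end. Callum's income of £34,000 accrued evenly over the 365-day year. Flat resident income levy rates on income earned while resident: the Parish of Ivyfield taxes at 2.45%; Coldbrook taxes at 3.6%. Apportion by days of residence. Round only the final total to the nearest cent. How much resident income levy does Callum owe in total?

The Parish of Ivyfield, January 1 – July 16, 2005: 197 days → £34,000 × 2.45% × 197/365 = £449.5918
Coldbrook, July 17 – December 31, 2005: 168 days → £34,000 × 3.6% × 168/365 = £563.3753
Total = £1,012.9671

£1,012.97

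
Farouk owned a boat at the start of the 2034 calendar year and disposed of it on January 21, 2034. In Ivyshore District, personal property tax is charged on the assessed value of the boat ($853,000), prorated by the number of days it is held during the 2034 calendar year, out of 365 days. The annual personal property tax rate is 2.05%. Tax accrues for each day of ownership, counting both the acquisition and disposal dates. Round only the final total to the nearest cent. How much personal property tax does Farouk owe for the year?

$1,006.07

Days held (January 1 – January 21, 2034): 21 out of 365
Tax = $853,000 × 2.05% × 21/365 = $1,006.0726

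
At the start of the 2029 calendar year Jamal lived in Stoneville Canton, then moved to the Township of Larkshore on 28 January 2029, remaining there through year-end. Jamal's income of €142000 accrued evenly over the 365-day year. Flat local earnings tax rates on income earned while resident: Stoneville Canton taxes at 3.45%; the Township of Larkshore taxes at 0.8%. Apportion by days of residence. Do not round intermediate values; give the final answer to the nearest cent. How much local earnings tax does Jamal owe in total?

Stoneville Canton, 1 January – 27 January 2029: 27 days → €142000 × 3.45% × 27/365 = €362.3918
The Township of Larkshore, 28 January – 31 December 2029: 338 days → €142000 × 0.8% × 338/365 = €1051.9671
Total = €1414.3589

€1414.36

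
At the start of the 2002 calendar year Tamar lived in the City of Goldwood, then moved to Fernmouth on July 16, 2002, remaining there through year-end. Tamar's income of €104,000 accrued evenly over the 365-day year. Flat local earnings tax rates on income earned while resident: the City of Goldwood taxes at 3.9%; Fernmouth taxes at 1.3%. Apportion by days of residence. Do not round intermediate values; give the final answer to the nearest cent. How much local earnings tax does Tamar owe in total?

The City of Goldwood, January 1 – July 15, 2002: 196 days → €104,000 × 3.9% × 196/365 = €2,178.0164
Fernmouth, July 16 – December 31, 2002: 169 days → €104,000 × 1.3% × 169/365 = €625.9945
Total = €2,804.0110

€2,804.01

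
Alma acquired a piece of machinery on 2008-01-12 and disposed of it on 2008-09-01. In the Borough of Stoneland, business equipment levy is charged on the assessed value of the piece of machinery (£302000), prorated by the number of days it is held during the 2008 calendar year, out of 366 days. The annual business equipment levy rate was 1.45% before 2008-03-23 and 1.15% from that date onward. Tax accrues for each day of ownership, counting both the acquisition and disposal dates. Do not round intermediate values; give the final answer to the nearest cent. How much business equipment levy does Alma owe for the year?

2008-01-12 to 2008-03-22: 71 days at 1.45% → £302000 × 1.45% × 71/366 = £849.4781
2008-03-23 to 2008-09-01: 163 days at 1.15% → £302000 × 1.15% × 163/366 = £1546.7186
Total = £2396.1967

£2396.20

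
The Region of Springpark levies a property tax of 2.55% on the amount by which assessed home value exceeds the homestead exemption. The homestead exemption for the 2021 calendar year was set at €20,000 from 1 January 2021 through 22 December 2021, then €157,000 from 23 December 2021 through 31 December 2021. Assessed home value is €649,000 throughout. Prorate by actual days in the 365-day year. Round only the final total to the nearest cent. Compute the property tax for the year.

€15,953.36

1 January – 22 December 2021: 356 days, exemption €20,000 → (€649,000 − €20,000) × 2.55% × 356/365 = €15,644.0055
23 December – 31 December 2021: 9 days, exemption €157,000 → (€649,000 − €157,000) × 2.55% × 9/365 = €309.3534
Total = €15,953.3589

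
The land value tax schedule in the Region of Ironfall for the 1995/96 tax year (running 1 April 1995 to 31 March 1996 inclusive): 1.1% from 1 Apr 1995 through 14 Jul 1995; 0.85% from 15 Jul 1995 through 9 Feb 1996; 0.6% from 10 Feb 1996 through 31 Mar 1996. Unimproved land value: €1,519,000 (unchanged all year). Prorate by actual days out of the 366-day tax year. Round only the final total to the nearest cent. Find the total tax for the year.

€13,471.79

1 Apr – 14 Jul 1995: 105 days at 1.1% → €1,519,000 × 1.1% × 105/366 = €4,793.5656
15 Jul 1995 – 9 Feb 1996: 210 days at 0.85% → €1,519,000 × 0.85% × 210/366 = €7,408.2377
10 Feb – 31 Mar 1996: 51 days at 0.6% → €1,519,000 × 0.6% × 51/366 = €1,269.9836
Total = €13,471.7869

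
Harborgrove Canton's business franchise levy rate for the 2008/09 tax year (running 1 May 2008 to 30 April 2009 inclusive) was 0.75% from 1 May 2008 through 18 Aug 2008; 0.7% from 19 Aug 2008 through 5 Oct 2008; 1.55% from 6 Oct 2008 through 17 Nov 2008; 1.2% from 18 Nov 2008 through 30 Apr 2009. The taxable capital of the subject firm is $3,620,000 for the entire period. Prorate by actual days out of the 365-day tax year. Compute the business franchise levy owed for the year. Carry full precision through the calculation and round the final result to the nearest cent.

$37,643.04

1 May – 18 Aug 2008: 110 days at 0.75% → $3,620,000 × 0.75% × 110/365 = $8,182.1918
19 Aug – 5 Oct 2008: 48 days at 0.7% → $3,620,000 × 0.7% × 48/365 = $3,332.3836
6 Oct – 17 Nov 2008: 43 days at 1.55% → $3,620,000 × 1.55% × 43/365 = $6,610.2192
18 Nov 2008 – 30 Apr 2009: 164 days at 1.2% → $3,620,000 × 1.2% × 164/365 = $19,518.2466
Total = $37,643.0411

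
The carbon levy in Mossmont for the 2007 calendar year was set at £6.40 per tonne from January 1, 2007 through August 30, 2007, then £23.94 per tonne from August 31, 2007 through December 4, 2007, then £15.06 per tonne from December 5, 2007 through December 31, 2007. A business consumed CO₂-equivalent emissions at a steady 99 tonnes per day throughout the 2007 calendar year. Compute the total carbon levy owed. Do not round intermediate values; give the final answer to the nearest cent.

January 1 – August 30, 2007: 242 days × 99 tonnes/day = 23,958 tonnes at £6.40/tonne → £153,331.20
August 31 – December 4, 2007: 96 days × 99 tonnes/day = 9,504 tonnes at £23.94/tonne → £227,525.76
December 5 – December 31, 2007: 27 days × 99 tonnes/day = 2,673 tonnes at £15.06/tonne → £40,255.38

£421,112.34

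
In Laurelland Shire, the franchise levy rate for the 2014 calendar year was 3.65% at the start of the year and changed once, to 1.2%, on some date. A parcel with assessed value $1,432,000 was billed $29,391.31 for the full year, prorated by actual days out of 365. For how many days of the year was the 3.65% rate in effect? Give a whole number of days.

127 days

Let d = days at the first rate; then 365 − d days at the second rate.
$1,432,000 × [3.65%·d + 1.2%·(365−d)] / 365 = $29,391.31
Solving gives d = 127, so the new rate took effect on 8 May 2014.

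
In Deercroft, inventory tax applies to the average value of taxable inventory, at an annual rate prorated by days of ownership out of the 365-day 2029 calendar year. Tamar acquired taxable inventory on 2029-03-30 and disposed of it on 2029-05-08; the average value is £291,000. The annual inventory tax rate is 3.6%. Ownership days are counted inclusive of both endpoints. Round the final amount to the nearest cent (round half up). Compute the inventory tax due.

£1,148.05

Days held (2029-03-30 to 2029-05-08): 40 out of 365
Tax = £291,000 × 3.6% × 40/365 = £1,148.0548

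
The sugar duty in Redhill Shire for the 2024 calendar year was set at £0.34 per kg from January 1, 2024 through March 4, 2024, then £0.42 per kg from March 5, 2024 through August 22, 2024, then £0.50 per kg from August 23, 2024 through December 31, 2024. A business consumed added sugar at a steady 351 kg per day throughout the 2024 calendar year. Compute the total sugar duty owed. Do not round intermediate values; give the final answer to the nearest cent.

January 1 – March 4, 2024: 64 days × 351 kg/day = 22,464 kg at £0.34/kg → £7637.76
March 5 – August 22, 2024: 171 days × 351 kg/day = 60,021 kg at £0.42/kg → £25208.82
August 23 – December 31, 2024: 131 days × 351 kg/day = 45,981 kg at £0.50/kg → £22990.50

£55837.08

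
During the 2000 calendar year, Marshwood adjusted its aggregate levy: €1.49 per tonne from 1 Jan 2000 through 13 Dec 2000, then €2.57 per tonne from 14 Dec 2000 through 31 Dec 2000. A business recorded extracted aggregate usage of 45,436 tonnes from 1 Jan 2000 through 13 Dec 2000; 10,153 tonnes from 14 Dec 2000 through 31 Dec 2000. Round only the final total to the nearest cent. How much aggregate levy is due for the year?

1 Jan – 13 Dec 2000: 45,436 tonnes at €1.49/tonne → €67699.64
14 Dec – 31 Dec 2000: 10,153 tonnes at €2.57/tonne → €26093.21

€93792.85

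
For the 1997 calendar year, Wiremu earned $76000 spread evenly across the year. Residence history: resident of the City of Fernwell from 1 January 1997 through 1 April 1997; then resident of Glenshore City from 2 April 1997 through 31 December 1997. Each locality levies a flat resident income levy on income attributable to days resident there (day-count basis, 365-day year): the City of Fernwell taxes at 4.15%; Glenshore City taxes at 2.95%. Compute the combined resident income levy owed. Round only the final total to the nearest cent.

$2469.38

The City of Fernwell, 1 January – 1 April 1997: 91 days → $76000 × 4.15% × 91/365 = $786.3397
Glenshore City, 2 April – 31 December 1997: 274 days → $76000 × 2.95% × 274/365 = $1683.0356
Total = $2469.3753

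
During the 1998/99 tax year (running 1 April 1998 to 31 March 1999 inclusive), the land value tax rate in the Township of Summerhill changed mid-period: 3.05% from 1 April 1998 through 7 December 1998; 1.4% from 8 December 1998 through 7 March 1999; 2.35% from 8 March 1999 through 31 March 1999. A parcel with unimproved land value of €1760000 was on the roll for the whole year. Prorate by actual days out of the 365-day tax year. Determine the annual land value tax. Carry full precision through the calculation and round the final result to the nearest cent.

1 April – 7 December 1998: 251 days at 3.05% → €1760000 × 3.05% × 251/365 = €36914.1918
8 December 1998 – 7 March 1999: 90 days at 1.4% → €1760000 × 1.4% × 90/365 = €6075.6164
8 March – 31 March 1999: 24 days at 2.35% → €1760000 × 2.35% × 24/365 = €2719.5616
Total = €45709.3699

€45709.37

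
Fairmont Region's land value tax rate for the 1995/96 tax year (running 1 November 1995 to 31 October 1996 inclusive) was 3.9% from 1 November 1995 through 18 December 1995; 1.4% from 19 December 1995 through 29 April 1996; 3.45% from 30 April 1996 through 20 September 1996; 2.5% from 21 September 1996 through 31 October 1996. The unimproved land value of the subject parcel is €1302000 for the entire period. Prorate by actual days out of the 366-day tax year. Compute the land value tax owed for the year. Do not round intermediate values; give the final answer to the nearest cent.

1 November – 18 December 1995: 48 days at 3.9% → €1302000 × 3.9% × 48/366 = €6659.4098
19 December 1995 – 29 April 1996: 133 days at 1.4% → €1302000 × 1.4% × 133/366 = €6623.8361
30 April – 20 September 1996: 144 days at 3.45% → €1302000 × 3.45% × 144/366 = €17673.0492
21 September – 31 October 1996: 41 days at 2.5% → €1302000 × 2.5% × 41/366 = €3646.3115
Total = €34602.6066

€34602.61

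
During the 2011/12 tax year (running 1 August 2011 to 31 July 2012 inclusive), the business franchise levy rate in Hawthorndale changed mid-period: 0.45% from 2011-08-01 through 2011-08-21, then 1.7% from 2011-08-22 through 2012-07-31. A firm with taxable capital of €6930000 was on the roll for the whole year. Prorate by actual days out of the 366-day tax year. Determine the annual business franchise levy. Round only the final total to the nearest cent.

2011-08-01 to 2011-08-21: 21 days at 0.45% → €6930000 × 0.45% × 21/366 = €1789.3033
2011-08-22 to 2012-07-31: 345 days at 1.7% → €6930000 × 1.7% × 345/366 = €111050.4098
Total = €112839.7131

€112839.71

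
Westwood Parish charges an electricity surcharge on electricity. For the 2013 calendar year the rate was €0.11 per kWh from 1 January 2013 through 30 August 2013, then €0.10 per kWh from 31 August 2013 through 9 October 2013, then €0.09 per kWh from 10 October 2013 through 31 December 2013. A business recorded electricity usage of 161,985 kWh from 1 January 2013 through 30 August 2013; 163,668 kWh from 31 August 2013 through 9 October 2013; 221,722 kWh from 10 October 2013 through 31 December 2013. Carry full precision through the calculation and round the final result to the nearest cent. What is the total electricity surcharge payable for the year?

€54140.13

1 January – 30 August 2013: 161,985 kWh at €0.11/kWh → €17818.35
31 August – 9 October 2013: 163,668 kWh at €0.10/kWh → €16366.80
10 October – 31 December 2013: 221,722 kWh at €0.09/kWh → €19954.98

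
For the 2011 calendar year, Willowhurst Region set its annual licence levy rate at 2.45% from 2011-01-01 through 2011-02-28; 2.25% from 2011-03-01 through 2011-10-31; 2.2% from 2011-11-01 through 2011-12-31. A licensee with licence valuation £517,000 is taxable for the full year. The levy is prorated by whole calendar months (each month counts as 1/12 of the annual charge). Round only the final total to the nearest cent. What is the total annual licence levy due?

£11,761.75

2011-01-01 to 2011-02-28: 2 months at 2.45% → £517,000 × 2.45% × 2/12 = £2,111.0833
2011-03-01 to 2011-10-31: 8 months at 2.25% → £517,000 × 2.25% × 8/12 = £7,755.0000
2011-11-01 to 2011-12-31: 2 months at 2.2% → £517,000 × 2.2% × 2/12 = £1,895.6667
Total = £11,761.7500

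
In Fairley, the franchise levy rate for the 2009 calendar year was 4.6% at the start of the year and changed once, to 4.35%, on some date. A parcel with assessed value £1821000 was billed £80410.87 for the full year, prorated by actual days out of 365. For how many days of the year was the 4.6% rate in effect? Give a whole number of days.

Let d = days at the first rate; then 365 − d days at the second rate.
£1821000 × [4.6%·d + 4.35%·(365−d)] / 365 = £80410.87
Solving gives d = 96, so the new rate took effect on 7 April 2009.

96 days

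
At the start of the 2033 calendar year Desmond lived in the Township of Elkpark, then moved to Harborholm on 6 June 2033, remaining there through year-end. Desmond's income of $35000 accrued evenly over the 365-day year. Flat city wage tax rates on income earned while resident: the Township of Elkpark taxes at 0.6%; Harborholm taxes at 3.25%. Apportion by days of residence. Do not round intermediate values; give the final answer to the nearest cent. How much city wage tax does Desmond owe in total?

$741.09

The Township of Elkpark, 1 January – 5 June 2033: 156 days → $35000 × 0.6% × 156/365 = $89.7534
Harborholm, 6 June – 31 December 2033: 209 days → $35000 × 3.25% × 209/365 = $651.3356
Total = $741.0890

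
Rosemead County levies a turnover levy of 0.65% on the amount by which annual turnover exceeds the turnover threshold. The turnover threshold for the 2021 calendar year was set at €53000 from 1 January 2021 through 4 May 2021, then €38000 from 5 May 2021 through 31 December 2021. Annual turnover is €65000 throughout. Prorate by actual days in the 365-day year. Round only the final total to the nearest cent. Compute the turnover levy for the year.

1 January – 4 May 2021: 124 days, exemption €53000 → (€65000 − €53000) × 0.65% × 124/365 = €26.4986
5 May – 31 December 2021: 241 days, exemption €38000 → (€65000 − €38000) × 0.65% × 241/365 = €115.8781
Total = €142.3767

€142.38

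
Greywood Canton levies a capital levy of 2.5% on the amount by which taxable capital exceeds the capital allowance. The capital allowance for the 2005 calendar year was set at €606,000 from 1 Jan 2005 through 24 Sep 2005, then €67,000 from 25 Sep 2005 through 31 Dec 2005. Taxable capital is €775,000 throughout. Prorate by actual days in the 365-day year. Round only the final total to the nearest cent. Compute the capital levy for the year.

1 Jan – 24 Sep 2005: 267 days, exemption €606,000 → (€775,000 − €606,000) × 2.5% × 267/365 = €3,090.6164
25 Sep – 31 Dec 2005: 98 days, exemption €67,000 → (€775,000 − €67,000) × 2.5% × 98/365 = €4,752.3288
Total = €7,842.9452

€7,842.95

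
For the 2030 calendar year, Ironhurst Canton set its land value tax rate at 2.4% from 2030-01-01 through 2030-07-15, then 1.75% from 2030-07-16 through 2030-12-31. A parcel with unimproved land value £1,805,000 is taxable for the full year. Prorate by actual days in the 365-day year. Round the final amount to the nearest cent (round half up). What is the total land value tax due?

2030-01-01 to 2030-07-15: 196 days at 2.4% → £1,805,000 × 2.4% × 196/365 = £23,262.2466
2030-07-16 to 2030-12-31: 169 days at 1.75% → £1,805,000 × 1.75% × 169/365 = £14,625.4452
Total = £37,887.6918

£37,887.69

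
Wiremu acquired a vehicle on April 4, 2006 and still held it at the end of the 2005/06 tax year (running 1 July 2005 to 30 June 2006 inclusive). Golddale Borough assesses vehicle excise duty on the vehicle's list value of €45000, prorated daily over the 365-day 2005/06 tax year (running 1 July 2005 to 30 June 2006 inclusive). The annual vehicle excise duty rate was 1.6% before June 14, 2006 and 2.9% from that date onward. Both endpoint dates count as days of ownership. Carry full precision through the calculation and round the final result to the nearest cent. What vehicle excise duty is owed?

April 4 – June 13, 2006: 71 days at 1.6% → €45000 × 1.6% × 71/365 = €140.0548
June 14 – June 30, 2006: 17 days at 2.9% → €45000 × 2.9% × 17/365 = €60.7808
Total = €200.8356

€200.84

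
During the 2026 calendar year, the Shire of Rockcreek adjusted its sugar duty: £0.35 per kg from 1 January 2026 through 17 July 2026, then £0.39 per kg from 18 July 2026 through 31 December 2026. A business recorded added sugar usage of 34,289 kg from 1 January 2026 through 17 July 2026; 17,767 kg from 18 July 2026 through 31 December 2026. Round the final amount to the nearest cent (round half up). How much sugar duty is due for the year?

1 January – 17 July 2026: 34,289 kg at £0.35/kg → £12001.15
18 July – 31 December 2026: 17,767 kg at £0.39/kg → £6929.13

£18930.28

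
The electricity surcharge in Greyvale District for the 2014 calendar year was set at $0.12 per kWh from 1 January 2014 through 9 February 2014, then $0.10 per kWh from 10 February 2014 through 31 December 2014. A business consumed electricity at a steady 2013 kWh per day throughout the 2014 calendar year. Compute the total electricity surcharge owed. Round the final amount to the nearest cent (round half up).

$75084.90

1 January – 9 February 2014: 40 days × 2013 kWh/day = 80,520 kWh at $0.12/kWh → $9662.40
10 February – 31 December 2014: 325 days × 2013 kWh/day = 654,225 kWh at $0.10/kWh → $65422.50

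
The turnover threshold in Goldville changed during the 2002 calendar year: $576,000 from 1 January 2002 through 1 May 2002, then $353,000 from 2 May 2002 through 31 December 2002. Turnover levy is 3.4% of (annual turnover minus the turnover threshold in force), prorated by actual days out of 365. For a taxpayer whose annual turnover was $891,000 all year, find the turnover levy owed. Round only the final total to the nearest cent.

1 January – 1 May 2002: 121 days, exemption $576,000 → ($891,000 − $576,000) × 3.4% × 121/365 = $3,550.4384
2 May – 31 December 2002: 244 days, exemption $353,000 → ($891,000 − $353,000) × 3.4% × 244/365 = $12,228.0767
Total = $15,778.5151

$15,778.52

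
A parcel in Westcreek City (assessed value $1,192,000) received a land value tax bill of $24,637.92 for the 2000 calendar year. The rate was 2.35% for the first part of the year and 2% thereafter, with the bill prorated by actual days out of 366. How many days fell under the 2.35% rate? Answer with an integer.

Let d = days at the first rate; then 366 − d days at the second rate.
$1,192,000 × [2.35%·d + 2%·(366−d)] / 366 = $24,637.92
Solving gives d = 70, so the new rate took effect on 11 March 2000.

70 days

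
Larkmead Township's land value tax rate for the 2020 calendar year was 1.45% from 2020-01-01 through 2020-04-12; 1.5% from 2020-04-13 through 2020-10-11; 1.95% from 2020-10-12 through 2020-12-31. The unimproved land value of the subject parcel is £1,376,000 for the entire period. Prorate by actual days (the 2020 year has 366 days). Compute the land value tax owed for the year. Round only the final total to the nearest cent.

£21,816.74

2020-01-01 to 2020-04-12: 103 days at 1.45% → £1,376,000 × 1.45% × 103/366 = £5,614.9071
2020-04-13 to 2020-10-11: 182 days at 1.5% → £1,376,000 × 1.5% × 182/366 = £10,263.6066
2020-10-12 to 2020-12-31: 81 days at 1.95% → £1,376,000 × 1.95% × 81/366 = £5,938.2295
Total = £21,816.7432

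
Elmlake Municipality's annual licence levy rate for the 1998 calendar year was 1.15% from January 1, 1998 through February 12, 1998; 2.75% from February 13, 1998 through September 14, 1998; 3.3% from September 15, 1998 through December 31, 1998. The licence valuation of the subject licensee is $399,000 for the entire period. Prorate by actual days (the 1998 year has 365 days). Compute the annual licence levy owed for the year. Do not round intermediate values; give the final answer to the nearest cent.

$10,869.74

January 1 – February 12, 1998: 43 days at 1.15% → $399,000 × 1.15% × 43/365 = $540.5630
February 13 – September 14, 1998: 214 days at 2.75% → $399,000 × 2.75% × 214/365 = $6,433.1918
September 15 – December 31, 1998: 108 days at 3.3% → $399,000 × 3.3% × 108/365 = $3,895.9890
Total = $10,869.7438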